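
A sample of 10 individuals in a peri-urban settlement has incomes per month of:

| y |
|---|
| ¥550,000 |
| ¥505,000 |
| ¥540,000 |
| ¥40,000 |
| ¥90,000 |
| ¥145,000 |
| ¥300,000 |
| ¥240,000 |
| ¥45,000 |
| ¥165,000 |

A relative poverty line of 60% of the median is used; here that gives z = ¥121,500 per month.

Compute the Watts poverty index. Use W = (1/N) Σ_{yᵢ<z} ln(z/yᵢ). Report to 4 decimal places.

0.2404

Poor units: ¥40,000, ¥45,000, ¥90,000 (q = 3 of N = 10).
Log shortfalls: ln(121500/40000) = 1.1110; ln(121500/45000) = 0.9933; ln(121500/90000) = 0.3001.
W = 2.404391 / 10 = 0.2404.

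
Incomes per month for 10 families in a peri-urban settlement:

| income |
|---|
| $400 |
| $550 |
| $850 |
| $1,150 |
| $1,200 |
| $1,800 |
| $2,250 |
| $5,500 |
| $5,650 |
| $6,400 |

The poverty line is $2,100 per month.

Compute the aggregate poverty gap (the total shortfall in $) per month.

$6,650

Incomes under z: $400, $550, $850, $1,150, $1,200, $1,800 (q = 6 of N = 10).
Individual gaps: 2100−400 = 1700; 2100−550 = 1550; 2100−850 = 1250; 2100−1150 = 950; 2100−1200 = 900; 2100−1800 = 300.
Aggregate gap = $6,650.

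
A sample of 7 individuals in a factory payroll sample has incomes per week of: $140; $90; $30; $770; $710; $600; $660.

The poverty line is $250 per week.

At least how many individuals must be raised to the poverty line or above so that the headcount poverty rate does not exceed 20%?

2

Currently q = 3 of N = 7 are below the line (H = 0.429).
A headcount ratio of at most 20% allows at most ⌊0.20 × 7⌋ = 1 poor individuals.
So at least 3 − 1 = 2 must be lifted.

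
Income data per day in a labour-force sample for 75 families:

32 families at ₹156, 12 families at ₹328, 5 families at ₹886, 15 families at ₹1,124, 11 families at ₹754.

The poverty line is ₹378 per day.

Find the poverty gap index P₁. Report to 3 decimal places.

Below z: 32×₹156, 12×₹328 (q = 44 of N = 75).
Gap ratios (z−y)/z: (378−156)/378 = 0.5873 (×32); (378−328)/378 = 0.1323 (×12).
Sum of shortfalls = 20.380952; P₁ averages over all N: 20.380952 / 75 = 0.272.

0.272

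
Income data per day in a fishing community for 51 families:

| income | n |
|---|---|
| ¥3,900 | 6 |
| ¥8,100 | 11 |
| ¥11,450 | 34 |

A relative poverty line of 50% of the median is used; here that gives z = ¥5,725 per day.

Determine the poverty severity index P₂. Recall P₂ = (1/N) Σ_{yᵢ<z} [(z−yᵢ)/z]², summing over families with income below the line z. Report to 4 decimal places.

0.0120

Below the line: 6×¥3,900 (q = 6 of N = 51).
Shortfall ratios: (5725−3900)/5725 = 0.3188 (×6).
Squared: 0.1016 (×6).
Sum = 0.609714; P₂ = 0.609714 / 51 = 0.0120.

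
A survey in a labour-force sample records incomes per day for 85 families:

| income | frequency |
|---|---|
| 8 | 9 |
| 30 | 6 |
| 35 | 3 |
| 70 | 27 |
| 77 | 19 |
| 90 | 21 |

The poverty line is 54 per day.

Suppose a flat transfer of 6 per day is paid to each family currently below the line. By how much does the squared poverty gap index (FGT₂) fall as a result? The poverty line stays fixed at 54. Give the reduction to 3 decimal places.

Before: below the line — 9×8, 6×30, 3×35; squared poverty gap index (FGT₂) = 0.09515.
After the 6 transfer: below the line — 9×14, 6×36, 3×41; squared poverty gap index (FGT₂) = 0.06799.
Reduction = 0.09515 − 0.06799 = 0.027.

0.027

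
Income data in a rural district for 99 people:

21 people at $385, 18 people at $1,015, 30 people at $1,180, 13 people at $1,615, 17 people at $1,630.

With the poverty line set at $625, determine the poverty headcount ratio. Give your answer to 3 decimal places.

0.212

21 of the 99 people have income below $625.
H = 21/99 = 0.212.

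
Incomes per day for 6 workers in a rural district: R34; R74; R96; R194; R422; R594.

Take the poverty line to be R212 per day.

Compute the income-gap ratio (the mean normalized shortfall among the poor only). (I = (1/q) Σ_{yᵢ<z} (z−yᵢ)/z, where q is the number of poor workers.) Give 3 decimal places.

0.531

Below z: R34, R74, R96, R194 (q = 4 of N = 6).
Relative gaps: 0.8396, 0.6509, 0.5472, 0.0849; sum = 2.122642.
The income-gap ratio divides by q (the poor only): 2.122642 / 4 = 0.531.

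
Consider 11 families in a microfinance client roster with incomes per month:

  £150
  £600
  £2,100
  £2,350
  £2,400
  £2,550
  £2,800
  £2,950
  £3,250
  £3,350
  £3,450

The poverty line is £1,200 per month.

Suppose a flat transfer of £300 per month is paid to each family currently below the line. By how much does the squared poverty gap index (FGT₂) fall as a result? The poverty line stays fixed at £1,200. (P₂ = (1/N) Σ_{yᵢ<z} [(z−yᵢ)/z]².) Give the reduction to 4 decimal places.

0.0511

Before: below the line — £150, £600; squared poverty gap index (FGT₂) = 0.092330.
After the £300 transfer: below the line — £450, £900; squared poverty gap index (FGT₂) = 0.041193.
Reduction = 0.092330 − 0.041193 = 0.0511.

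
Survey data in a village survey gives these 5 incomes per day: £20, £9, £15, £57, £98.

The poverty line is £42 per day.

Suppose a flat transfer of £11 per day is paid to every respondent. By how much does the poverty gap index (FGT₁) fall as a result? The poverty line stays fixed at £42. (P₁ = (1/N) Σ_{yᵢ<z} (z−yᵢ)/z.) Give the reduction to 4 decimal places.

Before: below the line — £9, £15, £20; poverty gap index (FGT₁) = 0.390476.
After the £11 transfer: below the line — £20, £26, £31; poverty gap index (FGT₁) = 0.233333.
Reduction = 0.390476 − 0.233333 = 0.1571.

0.1571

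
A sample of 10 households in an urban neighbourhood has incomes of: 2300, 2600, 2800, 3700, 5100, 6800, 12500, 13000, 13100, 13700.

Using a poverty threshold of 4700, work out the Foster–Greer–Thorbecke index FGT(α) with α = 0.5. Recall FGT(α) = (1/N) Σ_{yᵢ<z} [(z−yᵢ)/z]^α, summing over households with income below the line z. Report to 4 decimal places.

Below the line: 2300, 2600, 2800, 3700 (q = 4 of N = 10).
Shortfall ratios: (4700−2300)/4700 = 0.5106; (4700−2600)/4700 = 0.4468; (4700−2800)/4700 = 0.4043; (4700−3700)/4700 = 0.2128.
Raised to α = 0.5: 0.71459; 0.66844; 0.63581; 0.46127.
Sum = 2.480103; FGT(0.5) = 2.480103 / 10 = 0.2480.

0.2480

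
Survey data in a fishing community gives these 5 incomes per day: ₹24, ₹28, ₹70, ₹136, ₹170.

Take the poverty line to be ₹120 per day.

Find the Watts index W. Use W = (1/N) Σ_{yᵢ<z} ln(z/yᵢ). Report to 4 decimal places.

Incomes under z: ₹24, ₹28, ₹70 (q = 3 of N = 5).
Log shortfalls: ln(120/24) = 1.6094; ln(120/28) = 1.4553; ln(120/70) = 0.5390.
W = 3.603722 / 5 = 0.7207.

0.7207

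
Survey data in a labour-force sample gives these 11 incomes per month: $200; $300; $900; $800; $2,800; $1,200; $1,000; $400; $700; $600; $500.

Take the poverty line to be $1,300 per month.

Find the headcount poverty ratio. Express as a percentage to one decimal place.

90.9%

10 of the 11 respondents have income below $1,300.
H = 10/11 = 90.9%.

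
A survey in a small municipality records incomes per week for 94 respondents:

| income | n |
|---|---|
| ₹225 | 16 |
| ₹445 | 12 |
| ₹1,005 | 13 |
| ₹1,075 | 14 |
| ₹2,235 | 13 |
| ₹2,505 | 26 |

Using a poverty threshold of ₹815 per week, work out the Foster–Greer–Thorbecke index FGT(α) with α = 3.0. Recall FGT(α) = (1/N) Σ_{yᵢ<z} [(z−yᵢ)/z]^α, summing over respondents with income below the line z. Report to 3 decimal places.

Below the line: 16×₹225, 12×₹445 (q = 28 of N = 94).
Normalized shortfalls: (815−225)/815 = 0.7239 (×16); (815−445)/815 = 0.4540 (×12).
Raised to α = 3.0: 0.37939 (×16); 0.09357 (×12).
Sum = 7.193032; FGT(3.0) = 7.193032 / 94 = 0.077.

0.077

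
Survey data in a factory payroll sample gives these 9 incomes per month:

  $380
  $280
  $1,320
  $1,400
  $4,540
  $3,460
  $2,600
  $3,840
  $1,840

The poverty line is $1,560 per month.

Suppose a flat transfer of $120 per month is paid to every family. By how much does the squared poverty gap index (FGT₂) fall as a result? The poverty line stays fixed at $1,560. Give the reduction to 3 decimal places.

0.029

Before: below the line — $280, $380, $1,320, $1,400; squared poverty gap index (FGT₂) = 0.14218.
After the $120 transfer: below the line — $400, $500, $1,440, $1,520; squared poverty gap index (FGT₂) = 0.11347.
Reduction = 0.14218 − 0.11347 = 0.029.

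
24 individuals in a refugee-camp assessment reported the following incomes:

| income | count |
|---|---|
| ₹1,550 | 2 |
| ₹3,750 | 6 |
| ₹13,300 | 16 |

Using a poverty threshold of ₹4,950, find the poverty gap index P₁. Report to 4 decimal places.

0.1178

Below the line: 2×₹1,550, 6×₹3,750 (q = 8 of N = 24).
Gap ratios (z−y)/z: (4950−1550)/4950 = 0.6869 (×2); (4950−3750)/4950 = 0.2424 (×6).
Sum of shortfalls = 2.828283; P₁ averages over all N: 2.828283 / 24 = 0.1178.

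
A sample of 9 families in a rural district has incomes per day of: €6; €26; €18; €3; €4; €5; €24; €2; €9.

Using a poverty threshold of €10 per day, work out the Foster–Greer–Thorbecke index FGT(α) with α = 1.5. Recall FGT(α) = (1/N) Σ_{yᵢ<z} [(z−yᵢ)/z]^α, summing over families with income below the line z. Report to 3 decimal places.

Incomes under z: €2, €3, €4, €5, €6, €9 (q = 6 of N = 9).
Normalized shortfalls: (10−2)/10 = 0.8000; (10−3)/10 = 0.7000; (10−4)/10 = 0.6000; (10−5)/10 = 0.5000; (10−6)/10 = 0.4000; (10−9)/10 = 0.1000.
Raised to α = 1.5: 0.71554; 0.58566; 0.46476; 0.35355; 0.25298; 0.03162.
Sum = 2.404120; FGT(1.5) = 2.404120 / 9 = 0.267.

0.267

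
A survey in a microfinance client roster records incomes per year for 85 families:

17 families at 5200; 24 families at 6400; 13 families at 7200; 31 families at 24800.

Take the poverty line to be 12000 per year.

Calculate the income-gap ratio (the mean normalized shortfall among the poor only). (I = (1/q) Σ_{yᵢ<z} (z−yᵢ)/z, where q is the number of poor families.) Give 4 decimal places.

0.4821

Below the line: 17×5200, 24×6400, 13×7200 (q = 54 of N = 85).
Shortfall ratios (z−y)/z: 0.5667 (×17), 0.4667 (×24), 0.4000 (×13); sum = 26.033333.
The income-gap ratio divides by q (the poor only): 26.033333 / 54 = 0.4821.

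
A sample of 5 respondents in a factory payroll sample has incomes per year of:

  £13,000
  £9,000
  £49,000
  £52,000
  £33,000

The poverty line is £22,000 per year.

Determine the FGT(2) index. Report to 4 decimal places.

Below the line: £9,000, £13,000 (q = 2 of N = 5).
Relative gaps: (22000−9000)/22000 = 0.5909; (22000−13000)/22000 = 0.4091.
Squared: 0.3492; 0.1674.
Sum = 0.516529; P₂ = 0.516529 / 5 = 0.1033.

0.1033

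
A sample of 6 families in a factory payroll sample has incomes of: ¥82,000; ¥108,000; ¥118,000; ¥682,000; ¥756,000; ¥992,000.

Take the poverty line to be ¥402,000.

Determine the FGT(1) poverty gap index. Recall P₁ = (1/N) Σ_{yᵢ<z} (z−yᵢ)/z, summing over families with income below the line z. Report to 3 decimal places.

0.372

Below the line: ¥82,000, ¥108,000, ¥118,000 (q = 3 of N = 6).
Relative gaps: (402000−82000)/402000 = 0.7960; (402000−108000)/402000 = 0.7313; (402000−118000)/402000 = 0.7065.
Σ = 2.233831. Dividing by the full population N = 6 gives P₁ = 0.372.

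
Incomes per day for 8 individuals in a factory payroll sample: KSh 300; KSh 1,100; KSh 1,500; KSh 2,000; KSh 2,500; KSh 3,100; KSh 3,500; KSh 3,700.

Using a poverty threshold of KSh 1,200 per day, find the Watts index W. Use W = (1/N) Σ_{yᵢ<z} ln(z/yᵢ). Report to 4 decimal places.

0.1842

Poor units: KSh 300, KSh 1,100 (q = 2 of N = 8).
ln(z/y) terms: ln(1200/300) = 1.3863; ln(1200/1100) = 0.0870.
W = 1.473306 / 8 = 0.1842.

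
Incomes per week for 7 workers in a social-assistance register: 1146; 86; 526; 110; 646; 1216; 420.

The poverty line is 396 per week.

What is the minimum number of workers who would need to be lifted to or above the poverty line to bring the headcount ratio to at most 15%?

2 of the 7 workers are poor, so H = 2/7 = 0.286.
A headcount ratio of at most 15% allows at most ⌊0.15 × 7⌋ = 1 poor workers.
So at least 2 − 1 = 1 must be lifted.

1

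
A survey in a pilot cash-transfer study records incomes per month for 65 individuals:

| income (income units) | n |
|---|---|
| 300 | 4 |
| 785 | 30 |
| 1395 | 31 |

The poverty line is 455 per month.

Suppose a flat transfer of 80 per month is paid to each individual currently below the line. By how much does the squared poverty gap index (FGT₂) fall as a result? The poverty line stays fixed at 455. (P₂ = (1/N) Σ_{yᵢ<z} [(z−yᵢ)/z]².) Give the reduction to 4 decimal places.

Before: below the line — 4×300; squared poverty gap index (FGT₂) = 0.007141.
After the 80 transfer: below the line — 4×380; squared poverty gap index (FGT₂) = 0.001672.
Reduction = 0.007141 − 0.001672 = 0.0055.

0.0055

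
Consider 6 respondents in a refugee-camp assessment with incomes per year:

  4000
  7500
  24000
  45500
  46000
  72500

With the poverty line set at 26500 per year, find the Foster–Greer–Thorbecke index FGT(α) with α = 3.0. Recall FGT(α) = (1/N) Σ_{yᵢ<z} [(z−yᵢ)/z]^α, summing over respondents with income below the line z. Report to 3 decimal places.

0.164

Poor units: 4000, 7500, 24000 (q = 3 of N = 6).
Gap ratios (z−y)/z: (26500−4000)/26500 = 0.8491; (26500−7500)/26500 = 0.7170; (26500−24000)/26500 = 0.0943.
Raised to α = 3.0: 0.61208; 0.36857; 0.00084.
Sum = 0.981495; FGT(3.0) = 0.981495 / 6 = 0.164.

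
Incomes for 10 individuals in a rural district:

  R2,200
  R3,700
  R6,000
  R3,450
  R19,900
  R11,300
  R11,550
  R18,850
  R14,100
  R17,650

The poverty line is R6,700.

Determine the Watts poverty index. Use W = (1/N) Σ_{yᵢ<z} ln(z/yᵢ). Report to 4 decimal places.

Poor units: R2,200, R3,450, R3,700, R6,000 (q = 4 of N = 10).
ln(z/y) terms: ln(6700/2200) = 1.1137; ln(6700/3450) = 0.6637; ln(6700/3700) = 0.5938; ln(6700/6000) = 0.1103.
W = 2.481506 / 10 = 0.2482.

0.2482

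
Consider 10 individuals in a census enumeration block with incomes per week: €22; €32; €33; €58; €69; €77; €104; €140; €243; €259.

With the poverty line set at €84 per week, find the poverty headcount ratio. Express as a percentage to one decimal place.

6 of the 10 individuals have income below €84.
H = 6/10 = 60.0%.

60.0%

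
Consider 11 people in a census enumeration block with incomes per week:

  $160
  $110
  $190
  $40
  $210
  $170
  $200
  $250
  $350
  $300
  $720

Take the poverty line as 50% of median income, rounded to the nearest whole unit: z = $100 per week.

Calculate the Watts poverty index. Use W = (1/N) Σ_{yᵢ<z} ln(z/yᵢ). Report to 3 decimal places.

0.083

Below the line: $40 (q = 1 of N = 11).
Log shortfalls: ln(100/40) = 0.9163.
W = 0.916291 / 11 = 0.083.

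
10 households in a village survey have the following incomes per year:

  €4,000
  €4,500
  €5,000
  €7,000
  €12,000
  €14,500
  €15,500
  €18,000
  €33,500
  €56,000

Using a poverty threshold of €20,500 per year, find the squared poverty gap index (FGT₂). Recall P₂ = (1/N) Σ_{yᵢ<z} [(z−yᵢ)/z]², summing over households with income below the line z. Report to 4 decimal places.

Poor units: €4,000, €4,500, €5,000, €7,000, €12,000, €14,500, €15,500, €18,000 (q = 8 of N = 10).
Shortfall ratios: (20500−4000)/20500 = 0.8049; (20500−4500)/20500 = 0.7805; (20500−5000)/20500 = 0.7561; (20500−7000)/20500 = 0.6585; (20500−12000)/20500 = 0.4146; (20500−14500)/20500 = 0.2927; (20500−15500)/20500 = 0.2439; (20500−18000)/20500 = 0.1220.
Squared: 0.6478; 0.6092; 0.5717; 0.4337; 0.1719; 0.0857; 0.0595; 0.0149.
Sum = 2.594289; P₂ = 2.594289 / 10 = 0.2594.

0.2594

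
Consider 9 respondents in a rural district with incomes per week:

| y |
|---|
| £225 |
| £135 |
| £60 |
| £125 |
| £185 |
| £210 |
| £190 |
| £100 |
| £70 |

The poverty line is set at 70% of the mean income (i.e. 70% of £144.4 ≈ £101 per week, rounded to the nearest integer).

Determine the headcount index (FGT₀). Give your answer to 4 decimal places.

0.3333

3 of the 9 respondents have income below £101.
H = 3/9 = 0.3333.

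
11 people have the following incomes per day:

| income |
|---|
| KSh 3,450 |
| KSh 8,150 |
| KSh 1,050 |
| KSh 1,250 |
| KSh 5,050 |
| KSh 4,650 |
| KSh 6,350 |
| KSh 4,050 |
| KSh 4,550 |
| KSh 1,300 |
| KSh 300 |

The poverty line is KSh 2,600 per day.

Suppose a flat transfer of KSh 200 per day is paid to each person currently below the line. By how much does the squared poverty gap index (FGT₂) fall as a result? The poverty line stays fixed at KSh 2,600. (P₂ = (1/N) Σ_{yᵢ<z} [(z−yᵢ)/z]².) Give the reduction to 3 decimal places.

Before: below the line — KSh 300, KSh 1,050, KSh 1,250, KSh 1,300; squared poverty gap index (FGT₂) = 0.15069.
After the KSh 200 transfer: below the line — KSh 500, KSh 1,250, KSh 1,450, KSh 1,500; squared poverty gap index (FGT₂) = 0.11787.
Reduction = 0.15069 − 0.11787 = 0.033.

0.033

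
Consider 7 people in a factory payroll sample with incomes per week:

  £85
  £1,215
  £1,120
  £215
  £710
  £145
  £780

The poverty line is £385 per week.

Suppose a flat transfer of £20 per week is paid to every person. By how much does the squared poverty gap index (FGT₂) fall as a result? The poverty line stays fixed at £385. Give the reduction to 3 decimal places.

0.026

Before: below the line — £85, £145, £215; squared poverty gap index (FGT₂) = 0.17011.
After the £20 transfer: below the line — £105, £165, £235; squared poverty gap index (FGT₂) = 0.14389.
Reduction = 0.17011 − 0.14389 = 0.026.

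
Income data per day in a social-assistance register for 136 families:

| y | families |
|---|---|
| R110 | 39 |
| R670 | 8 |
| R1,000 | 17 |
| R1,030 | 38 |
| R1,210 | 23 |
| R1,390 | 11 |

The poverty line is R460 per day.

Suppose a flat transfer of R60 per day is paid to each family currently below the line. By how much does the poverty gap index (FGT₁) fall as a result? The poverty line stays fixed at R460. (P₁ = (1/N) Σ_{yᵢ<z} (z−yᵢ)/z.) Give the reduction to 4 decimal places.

Before: below the line — 39×R110; poverty gap index (FGT₁) = 0.218191.
After the R60 transfer: below the line — 39×R170; poverty gap index (FGT₁) = 0.180786.
Reduction = 0.218191 − 0.180786 = 0.0374.

0.0374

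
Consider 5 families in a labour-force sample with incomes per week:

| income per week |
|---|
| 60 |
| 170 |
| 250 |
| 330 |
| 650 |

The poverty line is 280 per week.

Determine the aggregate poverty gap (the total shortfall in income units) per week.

Incomes under z: 60, 170, 250 (q = 3 of N = 5).
Individual gaps: 280−60 = 220; 280−170 = 110; 280−250 = 30.
Aggregate gap = 360.

360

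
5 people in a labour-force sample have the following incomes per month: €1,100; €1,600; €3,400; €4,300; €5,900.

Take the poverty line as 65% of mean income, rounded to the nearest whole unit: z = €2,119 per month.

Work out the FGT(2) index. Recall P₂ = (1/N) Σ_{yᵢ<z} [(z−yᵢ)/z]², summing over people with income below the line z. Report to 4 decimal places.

Below z: €1,100, €1,600 (q = 2 of N = 5).
Normalized shortfalls: (2119−1100)/2119 = 0.4809; (2119−1600)/2119 = 0.2449.
Squared: 0.2313; 0.0600.
Sum = 0.291242; P₂ = 0.291242 / 5 = 0.0582.

0.0582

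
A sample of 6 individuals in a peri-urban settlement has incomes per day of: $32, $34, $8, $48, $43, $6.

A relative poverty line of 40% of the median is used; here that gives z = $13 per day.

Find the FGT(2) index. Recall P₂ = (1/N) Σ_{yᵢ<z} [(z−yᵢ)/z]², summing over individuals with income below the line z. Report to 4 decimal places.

0.0730

Incomes under z: $6, $8 (q = 2 of N = 6).
Relative gaps: (13−6)/13 = 0.5385; (13−8)/13 = 0.3846.
Squared: 0.2899; 0.1479.
Sum = 0.437870; P₂ = 0.437870 / 6 = 0.0730.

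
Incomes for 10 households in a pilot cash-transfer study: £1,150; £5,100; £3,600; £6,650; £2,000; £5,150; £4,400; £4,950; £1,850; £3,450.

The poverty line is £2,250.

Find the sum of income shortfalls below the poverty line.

£1,750

Below z: £1,150, £1,850, £2,000 (q = 3 of N = 10).
Individual gaps: 2250−1150 = 1100; 2250−1850 = 400; 2250−2000 = 250.
Aggregate gap = £1,750.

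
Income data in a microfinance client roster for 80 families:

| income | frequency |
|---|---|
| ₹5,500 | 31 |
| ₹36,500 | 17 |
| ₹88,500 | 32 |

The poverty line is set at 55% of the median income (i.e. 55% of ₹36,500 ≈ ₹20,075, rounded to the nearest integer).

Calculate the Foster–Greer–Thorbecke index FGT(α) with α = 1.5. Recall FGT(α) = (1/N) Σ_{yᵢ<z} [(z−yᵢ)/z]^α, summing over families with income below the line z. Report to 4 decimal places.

0.2397

Below the line: 31×₹5,500 (q = 31 of N = 80).
Shortfall ratios: (20075−5500)/20075 = 0.7260 (×31).
Raised to α = 1.5: 0.61863 (×31).
Sum = 19.177465; FGT(1.5) = 19.177465 / 80 = 0.2397.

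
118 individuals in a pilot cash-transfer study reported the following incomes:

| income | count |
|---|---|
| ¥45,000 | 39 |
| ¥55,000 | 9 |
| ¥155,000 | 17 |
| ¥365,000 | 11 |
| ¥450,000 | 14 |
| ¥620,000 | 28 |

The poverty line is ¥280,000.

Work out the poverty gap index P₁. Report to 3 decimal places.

0.403

Below the line: 39×¥45,000, 9×¥55,000, 17×¥155,000 (q = 65 of N = 118).
Relative gaps: (280000−45000)/280000 = 0.8393 (×39); (280000−55000)/280000 = 0.8036 (×9); (280000−155000)/280000 = 0.4464 (×17).
Sum of shortfalls = 47.553571; P₁ averages over all N: 47.553571 / 118 = 0.403.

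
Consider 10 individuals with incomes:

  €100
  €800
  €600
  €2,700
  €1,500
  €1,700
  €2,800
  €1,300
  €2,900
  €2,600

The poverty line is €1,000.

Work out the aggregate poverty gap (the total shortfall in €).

Poor units: €100, €600, €800 (q = 3 of N = 10).
Individual gaps: 1000−100 = 900; 1000−600 = 400; 1000−800 = 200.
Aggregate gap = €1,500.

€1,500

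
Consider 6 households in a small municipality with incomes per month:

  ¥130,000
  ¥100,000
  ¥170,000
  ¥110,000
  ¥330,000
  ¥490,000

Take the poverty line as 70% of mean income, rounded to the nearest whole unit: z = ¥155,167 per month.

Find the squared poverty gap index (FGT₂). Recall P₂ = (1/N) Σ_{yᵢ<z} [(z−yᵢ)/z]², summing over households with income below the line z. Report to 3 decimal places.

Below the line: ¥100,000, ¥110,000, ¥130,000 (q = 3 of N = 6).
Gap ratios (z−y)/z: (155167−100000)/155167 = 0.3555; (155167−110000)/155167 = 0.2911; (155167−130000)/155167 = 0.1622.
Squared: 0.1264; 0.0847; 0.0263.
Sum = 0.237442; P₂ = 0.237442 / 6 = 0.040.

0.040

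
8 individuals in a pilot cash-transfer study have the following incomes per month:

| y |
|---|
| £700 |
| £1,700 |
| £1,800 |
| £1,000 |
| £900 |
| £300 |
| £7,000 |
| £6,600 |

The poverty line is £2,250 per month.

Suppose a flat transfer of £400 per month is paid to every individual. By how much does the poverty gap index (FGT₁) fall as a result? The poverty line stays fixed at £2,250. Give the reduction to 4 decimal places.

0.1333

Before: below the line — £300, £700, £900, £1,000, £1,700, £1,800; poverty gap index (FGT₁) = 0.394444.
After the £400 transfer: below the line — £700, £1,100, £1,300, £1,400, £2,100, £2,200; poverty gap index (FGT₁) = 0.261111.
Reduction = 0.394444 − 0.261111 = 0.1333.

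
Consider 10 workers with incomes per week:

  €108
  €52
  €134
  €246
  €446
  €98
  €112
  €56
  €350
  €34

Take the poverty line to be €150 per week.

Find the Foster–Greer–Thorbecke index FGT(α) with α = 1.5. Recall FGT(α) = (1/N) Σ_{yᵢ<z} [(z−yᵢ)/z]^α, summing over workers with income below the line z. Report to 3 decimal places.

Poor units: €34, €52, €56, €98, €108, €112, €134 (q = 7 of N = 10).
Shortfall ratios: (150−34)/150 = 0.7733; (150−52)/150 = 0.6533; (150−56)/150 = 0.6267; (150−98)/150 = 0.3467; (150−108)/150 = 0.2800; (150−112)/150 = 0.2533; (150−134)/150 = 0.1067.
Raised to α = 1.5: 0.68006; 0.52808; 0.49608; 0.20411; 0.14816; 0.12751; 0.03484.
Sum = 2.218851; FGT(1.5) = 2.218851 / 10 = 0.222.

0.222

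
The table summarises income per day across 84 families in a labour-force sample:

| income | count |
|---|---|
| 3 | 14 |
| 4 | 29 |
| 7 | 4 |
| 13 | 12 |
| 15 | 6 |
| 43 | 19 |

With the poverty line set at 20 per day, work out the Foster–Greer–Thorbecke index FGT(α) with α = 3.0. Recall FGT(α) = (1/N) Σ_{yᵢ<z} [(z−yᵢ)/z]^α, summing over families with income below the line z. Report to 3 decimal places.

0.299

Below the line: 14×3, 29×4, 4×7, 12×13, 6×15 (q = 65 of N = 84).
Shortfall ratios: (20−3)/20 = 0.8500 (×14); (20−4)/20 = 0.8000 (×29); (20−7)/20 = 0.6500 (×4); (20−13)/20 = 0.3500 (×12); (20−15)/20 = 0.2500 (×6).
Raised to α = 3.0: 0.61412 (×14); 0.51200 (×29); 0.27463 (×4); 0.04287 (×12); 0.01562 (×6).
Sum = 25.152500; FGT(3.0) = 25.152500 / 84 = 0.299.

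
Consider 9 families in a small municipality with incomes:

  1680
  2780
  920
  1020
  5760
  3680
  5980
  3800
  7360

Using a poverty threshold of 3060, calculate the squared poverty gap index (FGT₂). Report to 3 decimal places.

0.127

Poor units: 920, 1020, 1680, 2780 (q = 4 of N = 9).
Shortfall ratios: (3060−920)/3060 = 0.6993; (3060−1020)/3060 = 0.6667; (3060−1680)/3060 = 0.4510; (3060−2780)/3060 = 0.0915.
Squared: 0.4891; 0.4444; 0.2034; 0.0084.
Sum = 1.145286; P₂ = 1.145286 / 9 = 0.127.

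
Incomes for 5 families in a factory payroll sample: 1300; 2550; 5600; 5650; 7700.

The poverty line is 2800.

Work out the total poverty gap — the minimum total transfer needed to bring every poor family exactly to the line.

1750

Below the line: 1300, 2550 (q = 2 of N = 5).
Individual gaps: 2800−1300 = 1500; 2800−2550 = 250.
Aggregate gap = 1750.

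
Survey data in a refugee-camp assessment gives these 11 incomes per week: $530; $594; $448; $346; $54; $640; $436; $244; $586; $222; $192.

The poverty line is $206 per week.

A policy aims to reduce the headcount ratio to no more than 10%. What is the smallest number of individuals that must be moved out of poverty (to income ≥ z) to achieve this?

1

2 of the 11 individuals are poor, so H = 2/11 = 0.182.
A headcount ratio of at most 10% allows at most ⌊0.10 × 11⌋ = 1 poor individuals.
So at least 2 − 1 = 1 must be lifted.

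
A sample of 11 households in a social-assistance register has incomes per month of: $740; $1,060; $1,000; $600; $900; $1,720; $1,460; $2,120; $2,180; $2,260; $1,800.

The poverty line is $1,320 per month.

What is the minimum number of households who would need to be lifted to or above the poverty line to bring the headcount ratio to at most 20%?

3

5 of the 11 households are poor, so H = 5/11 = 0.455.
A headcount ratio of at most 20% allows at most ⌊0.20 × 11⌋ = 2 poor households.
So at least 5 − 2 = 3 must be lifted.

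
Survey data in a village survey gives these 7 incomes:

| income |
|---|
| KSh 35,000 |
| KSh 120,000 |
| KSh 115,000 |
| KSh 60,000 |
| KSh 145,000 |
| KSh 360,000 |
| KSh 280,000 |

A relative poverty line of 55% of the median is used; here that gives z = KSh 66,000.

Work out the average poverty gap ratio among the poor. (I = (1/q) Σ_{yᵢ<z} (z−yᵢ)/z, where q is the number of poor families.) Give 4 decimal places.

Below z: KSh 35,000, KSh 60,000 (q = 2 of N = 7).
Relative gaps: 0.4697, 0.0909; sum = 0.560606.
The income-gap ratio divides by q (the poor only): 0.560606 / 2 = 0.2803.

0.2803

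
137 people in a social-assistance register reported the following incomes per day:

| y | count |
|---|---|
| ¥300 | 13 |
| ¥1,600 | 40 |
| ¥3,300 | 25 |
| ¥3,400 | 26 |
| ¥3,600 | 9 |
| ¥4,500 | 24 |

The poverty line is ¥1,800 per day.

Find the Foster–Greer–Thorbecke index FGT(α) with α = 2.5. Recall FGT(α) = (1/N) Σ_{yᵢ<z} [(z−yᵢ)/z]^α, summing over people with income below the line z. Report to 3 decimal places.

0.061

Below z: 13×¥300, 40×¥1,600 (q = 53 of N = 137).
Relative gaps: (1800−300)/1800 = 0.8333 (×13); (1800−1600)/1800 = 0.1111 (×40).
Raised to α = 2.5: 0.63394 (×13); 0.00412 (×40).
Sum = 8.405805; FGT(2.5) = 8.405805 / 137 = 0.061.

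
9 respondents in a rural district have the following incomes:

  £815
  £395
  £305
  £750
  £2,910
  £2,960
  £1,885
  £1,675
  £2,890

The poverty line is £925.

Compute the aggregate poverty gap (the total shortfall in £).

Below the line: £305, £395, £750, £815 (q = 4 of N = 9).
Individual gaps: 925−305 = 620; 925−395 = 530; 925−750 = 175; 925−815 = 110.
Aggregate gap = £1,435.

£1,435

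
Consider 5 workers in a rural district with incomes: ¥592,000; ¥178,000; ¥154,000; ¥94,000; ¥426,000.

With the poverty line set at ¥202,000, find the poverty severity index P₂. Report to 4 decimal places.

0.0713

Incomes under z: ¥94,000, ¥154,000, ¥178,000 (q = 3 of N = 5).
Shortfall ratios: (202000−94000)/202000 = 0.5347; (202000−154000)/202000 = 0.2376; (202000−178000)/202000 = 0.1188.
Squared: 0.2859; 0.0565; 0.0141.
Sum = 0.356436; P₂ = 0.356436 / 5 = 0.0713.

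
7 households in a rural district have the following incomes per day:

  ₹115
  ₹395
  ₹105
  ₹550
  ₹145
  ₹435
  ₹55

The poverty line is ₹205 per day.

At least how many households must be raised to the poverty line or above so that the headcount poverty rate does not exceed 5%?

4

4 of the 7 households are poor, so H = 4/7 = 0.571.
A headcount ratio of at most 5% allows at most ⌊0.05 × 7⌋ = 0 poor households.
So at least 4 − 0 = 4 must be lifted.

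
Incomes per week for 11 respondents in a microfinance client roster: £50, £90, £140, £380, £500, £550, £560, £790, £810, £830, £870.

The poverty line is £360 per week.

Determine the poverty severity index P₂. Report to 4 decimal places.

Below the line: £50, £90, £140 (q = 3 of N = 11).
Shortfall ratios: (360−50)/360 = 0.8611; (360−90)/360 = 0.7500; (360−140)/360 = 0.6111.
Squared: 0.7415; 0.5625; 0.3735.
Sum = 1.677469; P₂ = 1.677469 / 11 = 0.1525.

0.1525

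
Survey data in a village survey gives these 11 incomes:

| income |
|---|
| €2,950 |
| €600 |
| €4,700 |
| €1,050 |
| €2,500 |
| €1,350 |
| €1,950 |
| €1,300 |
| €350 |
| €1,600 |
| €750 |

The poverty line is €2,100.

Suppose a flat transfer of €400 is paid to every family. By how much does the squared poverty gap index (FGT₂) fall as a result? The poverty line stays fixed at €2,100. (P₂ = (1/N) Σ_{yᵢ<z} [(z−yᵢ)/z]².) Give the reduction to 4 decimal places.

Before: below the line — €350, €600, €750, €1,050, €1,300, €1,350, €1,600, €1,950; squared poverty gap index (FGT₂) = 0.200216.
After the €400 transfer: below the line — €750, €1,000, €1,150, €1,450, €1,700, €1,750, €2,000; squared poverty gap index (FGT₂) = 0.095857.
Reduction = 0.200216 − 0.095857 = 0.1044.

0.1044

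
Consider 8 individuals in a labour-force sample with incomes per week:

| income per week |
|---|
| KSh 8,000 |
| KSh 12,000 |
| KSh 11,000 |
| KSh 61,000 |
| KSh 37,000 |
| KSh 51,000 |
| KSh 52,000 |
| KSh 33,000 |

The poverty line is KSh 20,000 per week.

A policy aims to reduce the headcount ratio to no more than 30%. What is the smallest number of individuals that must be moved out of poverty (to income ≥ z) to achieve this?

3 of the 8 individuals are poor, so H = 3/8 = 0.375.
A headcount ratio of at most 30% allows at most ⌊0.30 × 8⌋ = 2 poor individuals.
So at least 3 − 2 = 1 must be lifted.

1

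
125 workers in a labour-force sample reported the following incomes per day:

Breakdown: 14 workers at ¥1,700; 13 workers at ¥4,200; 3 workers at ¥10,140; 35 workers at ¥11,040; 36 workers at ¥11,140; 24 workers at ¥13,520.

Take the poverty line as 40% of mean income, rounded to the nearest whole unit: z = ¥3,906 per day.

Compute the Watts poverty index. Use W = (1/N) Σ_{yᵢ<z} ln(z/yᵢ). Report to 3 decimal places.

0.093

Poor units: 14×¥1,700 (q = 14 of N = 125).
Log gaps: ln(3906/1700) = 0.8319 (×14).
W = 11.646398 / 125 = 0.093.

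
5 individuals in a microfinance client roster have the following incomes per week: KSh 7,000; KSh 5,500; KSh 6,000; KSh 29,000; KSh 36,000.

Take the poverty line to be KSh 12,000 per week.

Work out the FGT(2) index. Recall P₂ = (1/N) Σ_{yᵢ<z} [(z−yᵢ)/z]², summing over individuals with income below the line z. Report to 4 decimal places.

0.1434

Poor units: KSh 5,500, KSh 6,000, KSh 7,000 (q = 3 of N = 5).
Normalized shortfalls: (12000−5500)/12000 = 0.5417; (12000−6000)/12000 = 0.5000; (12000−7000)/12000 = 0.4167.
Squared: 0.2934; 0.2500; 0.1736.
Sum = 0.717014; P₂ = 0.717014 / 5 = 0.1434.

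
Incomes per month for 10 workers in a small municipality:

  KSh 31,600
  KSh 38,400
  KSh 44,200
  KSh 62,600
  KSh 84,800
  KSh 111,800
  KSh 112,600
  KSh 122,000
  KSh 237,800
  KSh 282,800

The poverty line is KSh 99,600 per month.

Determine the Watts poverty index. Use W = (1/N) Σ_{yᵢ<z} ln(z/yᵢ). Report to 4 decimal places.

0.3539

Below z: KSh 31,600, KSh 38,400, KSh 44,200, KSh 62,600, KSh 84,800 (q = 5 of N = 10).
Log gaps: ln(99600/31600) = 1.1480; ln(99600/38400) = 0.9531; ln(99600/44200) = 0.8124; ln(99600/62600) = 0.4644; ln(99600/84800) = 0.1609.
W = 3.538811 / 10 = 0.3539.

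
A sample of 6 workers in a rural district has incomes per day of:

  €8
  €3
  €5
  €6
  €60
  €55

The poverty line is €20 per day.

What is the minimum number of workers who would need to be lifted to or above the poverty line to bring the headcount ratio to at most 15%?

Currently q = 4 of N = 6 are below the line (H = 0.667).
A headcount ratio of at most 15% allows at most ⌊0.15 × 6⌋ = 0 poor workers.
So at least 4 − 0 = 4 must be lifted.

4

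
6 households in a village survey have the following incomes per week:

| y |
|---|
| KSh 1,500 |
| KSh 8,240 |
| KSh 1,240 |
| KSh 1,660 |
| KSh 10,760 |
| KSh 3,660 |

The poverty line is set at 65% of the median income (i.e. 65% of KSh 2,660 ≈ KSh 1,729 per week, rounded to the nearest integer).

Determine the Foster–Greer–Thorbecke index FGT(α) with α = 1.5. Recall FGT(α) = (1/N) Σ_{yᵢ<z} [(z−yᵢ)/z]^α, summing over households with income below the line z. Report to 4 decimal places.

Below the line: KSh 1,240, KSh 1,500, KSh 1,660 (q = 3 of N = 6).
Normalized shortfalls: (1729−1240)/1729 = 0.2828; (1729−1500)/1729 = 0.1324; (1729−1660)/1729 = 0.0399.
Raised to α = 1.5: 0.15041; 0.04820; 0.00797.
Sum = 0.206582; FGT(1.5) = 0.206582 / 6 = 0.0344.

0.0344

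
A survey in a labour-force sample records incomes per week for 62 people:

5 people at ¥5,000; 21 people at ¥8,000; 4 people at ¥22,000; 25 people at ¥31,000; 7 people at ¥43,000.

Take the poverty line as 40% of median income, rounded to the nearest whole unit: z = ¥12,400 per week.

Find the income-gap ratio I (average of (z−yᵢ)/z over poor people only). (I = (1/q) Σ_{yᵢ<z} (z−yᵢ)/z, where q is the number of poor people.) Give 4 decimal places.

0.4014

Below z: 5×¥5,000, 21×¥8,000 (q = 26 of N = 62).
Shortfall ratios (z−y)/z: 0.5968 (×5), 0.3548 (×21); sum = 10.435484.
The income-gap ratio divides by q (the poor only): 10.435484 / 26 = 0.4014.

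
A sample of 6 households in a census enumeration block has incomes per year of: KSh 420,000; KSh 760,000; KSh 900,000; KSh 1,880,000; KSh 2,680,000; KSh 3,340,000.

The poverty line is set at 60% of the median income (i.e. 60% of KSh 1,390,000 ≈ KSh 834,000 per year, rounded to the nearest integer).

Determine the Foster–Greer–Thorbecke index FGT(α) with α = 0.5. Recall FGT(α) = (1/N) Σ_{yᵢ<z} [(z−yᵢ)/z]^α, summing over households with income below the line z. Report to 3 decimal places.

0.167

Below z: KSh 420,000, KSh 760,000 (q = 2 of N = 6).
Relative gaps: (834000−420000)/834000 = 0.4964; (834000−760000)/834000 = 0.0887.
Raised to α = 0.5: 0.70456; 0.29787.
Sum = 1.002433; FGT(0.5) = 1.002433 / 6 = 0.167.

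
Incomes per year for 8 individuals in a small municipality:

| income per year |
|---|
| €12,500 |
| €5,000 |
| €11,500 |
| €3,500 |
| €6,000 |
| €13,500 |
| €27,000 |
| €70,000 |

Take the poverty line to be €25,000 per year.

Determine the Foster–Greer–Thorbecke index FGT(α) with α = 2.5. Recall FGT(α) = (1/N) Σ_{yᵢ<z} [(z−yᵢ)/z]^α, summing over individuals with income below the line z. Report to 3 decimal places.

Poor units: €3,500, €5,000, €6,000, €11,500, €12,500, €13,500 (q = 6 of N = 8).
Normalized shortfalls: (25000−3500)/25000 = 0.8600; (25000−5000)/25000 = 0.8000; (25000−6000)/25000 = 0.7600; (25000−11500)/25000 = 0.5400; (25000−12500)/25000 = 0.5000; (25000−13500)/25000 = 0.4600.
Raised to α = 2.5: 0.68588; 0.57243; 0.50354; 0.21428; 0.17678; 0.14351.
Sum = 2.296422; FGT(2.5) = 2.296422 / 8 = 0.287.

0.287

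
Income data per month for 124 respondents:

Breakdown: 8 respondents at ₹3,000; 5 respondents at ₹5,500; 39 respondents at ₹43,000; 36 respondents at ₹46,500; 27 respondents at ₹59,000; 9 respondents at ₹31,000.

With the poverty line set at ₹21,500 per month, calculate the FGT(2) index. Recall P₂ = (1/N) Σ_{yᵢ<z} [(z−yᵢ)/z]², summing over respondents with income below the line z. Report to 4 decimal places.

Below the line: 8×₹3,000, 5×₹5,500 (q = 13 of N = 124).
Gap ratios (z−y)/z: (21500−3000)/21500 = 0.8605 (×8); (21500−5500)/21500 = 0.7442 (×5).
Squared: 0.7404 (×8); 0.5538 (×5).
Sum = 8.692266; P₂ = 8.692266 / 124 = 0.0701.

0.0701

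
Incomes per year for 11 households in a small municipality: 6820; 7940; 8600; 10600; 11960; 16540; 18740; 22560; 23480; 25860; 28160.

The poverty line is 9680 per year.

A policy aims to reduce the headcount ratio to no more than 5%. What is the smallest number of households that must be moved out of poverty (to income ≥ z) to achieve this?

3 of the 11 households are poor, so H = 3/11 = 0.273.
A headcount ratio of at most 5% allows at most ⌊0.05 × 11⌋ = 0 poor households.
So at least 3 − 0 = 3 must be lifted.

3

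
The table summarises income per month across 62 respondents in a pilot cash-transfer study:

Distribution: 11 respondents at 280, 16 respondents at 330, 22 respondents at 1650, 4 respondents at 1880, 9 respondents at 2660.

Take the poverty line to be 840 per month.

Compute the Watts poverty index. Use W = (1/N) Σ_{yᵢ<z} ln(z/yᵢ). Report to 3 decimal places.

0.436

Below the line: 11×280, 16×330 (q = 27 of N = 62).
Log gaps: ln(840/280) = 1.0986 (×11); ln(840/330) = 0.9343 (×16).
W = 27.033683 / 62 = 0.436.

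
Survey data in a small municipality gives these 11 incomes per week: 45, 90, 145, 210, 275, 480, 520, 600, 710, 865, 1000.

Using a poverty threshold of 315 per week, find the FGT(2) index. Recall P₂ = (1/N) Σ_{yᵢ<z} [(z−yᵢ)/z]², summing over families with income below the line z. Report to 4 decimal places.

0.1512

Below the line: 45, 90, 145, 210, 275 (q = 5 of N = 11).
Shortfall ratios: (315−45)/315 = 0.8571; (315−90)/315 = 0.7143; (315−145)/315 = 0.5397; (315−210)/315 = 0.3333; (315−275)/315 = 0.1270.
Squared: 0.7347; 0.5102; 0.2913; 0.1111; 0.0161.
Sum = 1.663391; P₂ = 1.663391 / 11 = 0.1512.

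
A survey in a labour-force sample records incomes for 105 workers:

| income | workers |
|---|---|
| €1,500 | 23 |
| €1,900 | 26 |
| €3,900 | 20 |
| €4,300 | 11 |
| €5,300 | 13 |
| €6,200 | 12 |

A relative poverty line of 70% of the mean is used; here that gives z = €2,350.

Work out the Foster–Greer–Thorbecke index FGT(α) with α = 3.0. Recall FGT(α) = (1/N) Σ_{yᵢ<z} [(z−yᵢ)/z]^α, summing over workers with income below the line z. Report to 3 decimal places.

0.012

Incomes under z: 23×€1,500, 26×€1,900 (q = 49 of N = 105).
Normalized shortfalls: (2350−1500)/2350 = 0.3617 (×23); (2350−1900)/2350 = 0.1915 (×26).
Raised to α = 3.0: 0.04732 (×23); 0.00702 (×26).
Sum = 1.270942; FGT(3.0) = 1.270942 / 105 = 0.012.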